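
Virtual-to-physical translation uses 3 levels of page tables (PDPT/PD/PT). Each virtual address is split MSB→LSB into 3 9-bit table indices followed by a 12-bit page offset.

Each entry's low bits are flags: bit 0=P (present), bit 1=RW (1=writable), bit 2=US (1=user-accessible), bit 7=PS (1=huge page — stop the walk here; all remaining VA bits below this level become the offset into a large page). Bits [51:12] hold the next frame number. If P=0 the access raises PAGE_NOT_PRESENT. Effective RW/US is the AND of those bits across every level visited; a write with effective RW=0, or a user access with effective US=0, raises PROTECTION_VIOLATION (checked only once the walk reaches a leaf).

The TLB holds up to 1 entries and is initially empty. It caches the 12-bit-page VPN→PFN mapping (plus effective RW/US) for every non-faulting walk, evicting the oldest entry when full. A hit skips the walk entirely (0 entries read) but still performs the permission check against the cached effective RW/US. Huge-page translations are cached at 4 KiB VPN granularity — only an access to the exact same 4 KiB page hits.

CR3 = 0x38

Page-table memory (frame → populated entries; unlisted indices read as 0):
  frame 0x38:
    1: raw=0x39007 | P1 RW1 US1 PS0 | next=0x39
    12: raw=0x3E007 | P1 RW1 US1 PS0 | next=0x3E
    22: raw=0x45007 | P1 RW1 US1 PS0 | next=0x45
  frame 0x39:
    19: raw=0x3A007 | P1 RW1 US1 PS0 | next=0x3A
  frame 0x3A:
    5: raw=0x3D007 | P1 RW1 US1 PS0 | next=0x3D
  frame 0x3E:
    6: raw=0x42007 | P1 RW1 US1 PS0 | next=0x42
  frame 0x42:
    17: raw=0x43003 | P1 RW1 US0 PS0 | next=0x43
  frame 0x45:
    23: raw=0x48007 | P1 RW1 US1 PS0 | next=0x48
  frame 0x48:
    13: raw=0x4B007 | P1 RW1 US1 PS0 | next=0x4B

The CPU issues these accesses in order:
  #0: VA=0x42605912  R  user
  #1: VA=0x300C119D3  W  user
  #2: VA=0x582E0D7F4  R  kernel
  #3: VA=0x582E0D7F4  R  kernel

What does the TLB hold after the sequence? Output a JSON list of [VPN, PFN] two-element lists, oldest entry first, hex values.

Trace:
#0 VA=0x42605912 (r,user):
  L0: frame=0x38 idx=1 entry=0x39007 [P=1 RW=1 US=1 PS=0]
  L1: frame=0x39 idx=19 entry=0x3A007 [P=1 RW=1 US=1 PS=0]
  L2: frame=0x3A idx=5 entry=0x3D007 [P=1 RW=1 US=1 PS=0]
  → PA=0x3D912  (3 entries read)
#1 VA=0x300C119D3 (w,user):
  L0: frame=0x38 idx=12 entry=0x3E007 [P=1 RW=1 US=1 PS=0]
  L1: frame=0x3E idx=6 entry=0x42007 [P=1 RW=1 US=1 PS=0]
  L2: frame=0x42 idx=17 entry=0x43003 [P=1 RW=1 US=0 PS=0]
  ⇒ fault: PROTECTION_VIOLATION  — 3 lookups
#2 VA=0x582E0D7F4 (r,kernel):
  L0: frame=0x38 idx=22 entry=0x45007 [P=1 RW=1 US=1 PS=0]
  L1: frame=0x45 idx=23 entry=0x48007 [P=1 RW=1 US=1 PS=0]
  L2: frame=0x48 idx=13 entry=0x4B007 [P=1 RW=1 US=1 PS=0]
  → PA=0x4B7F4  (3 entries read)
#3 VA=0x582E0D7F4 (r,kernel):
  TLB hit vpn=0x582E0D → PA=0x4B7F4

TLB: [["0x582E0D", "0x4B"]]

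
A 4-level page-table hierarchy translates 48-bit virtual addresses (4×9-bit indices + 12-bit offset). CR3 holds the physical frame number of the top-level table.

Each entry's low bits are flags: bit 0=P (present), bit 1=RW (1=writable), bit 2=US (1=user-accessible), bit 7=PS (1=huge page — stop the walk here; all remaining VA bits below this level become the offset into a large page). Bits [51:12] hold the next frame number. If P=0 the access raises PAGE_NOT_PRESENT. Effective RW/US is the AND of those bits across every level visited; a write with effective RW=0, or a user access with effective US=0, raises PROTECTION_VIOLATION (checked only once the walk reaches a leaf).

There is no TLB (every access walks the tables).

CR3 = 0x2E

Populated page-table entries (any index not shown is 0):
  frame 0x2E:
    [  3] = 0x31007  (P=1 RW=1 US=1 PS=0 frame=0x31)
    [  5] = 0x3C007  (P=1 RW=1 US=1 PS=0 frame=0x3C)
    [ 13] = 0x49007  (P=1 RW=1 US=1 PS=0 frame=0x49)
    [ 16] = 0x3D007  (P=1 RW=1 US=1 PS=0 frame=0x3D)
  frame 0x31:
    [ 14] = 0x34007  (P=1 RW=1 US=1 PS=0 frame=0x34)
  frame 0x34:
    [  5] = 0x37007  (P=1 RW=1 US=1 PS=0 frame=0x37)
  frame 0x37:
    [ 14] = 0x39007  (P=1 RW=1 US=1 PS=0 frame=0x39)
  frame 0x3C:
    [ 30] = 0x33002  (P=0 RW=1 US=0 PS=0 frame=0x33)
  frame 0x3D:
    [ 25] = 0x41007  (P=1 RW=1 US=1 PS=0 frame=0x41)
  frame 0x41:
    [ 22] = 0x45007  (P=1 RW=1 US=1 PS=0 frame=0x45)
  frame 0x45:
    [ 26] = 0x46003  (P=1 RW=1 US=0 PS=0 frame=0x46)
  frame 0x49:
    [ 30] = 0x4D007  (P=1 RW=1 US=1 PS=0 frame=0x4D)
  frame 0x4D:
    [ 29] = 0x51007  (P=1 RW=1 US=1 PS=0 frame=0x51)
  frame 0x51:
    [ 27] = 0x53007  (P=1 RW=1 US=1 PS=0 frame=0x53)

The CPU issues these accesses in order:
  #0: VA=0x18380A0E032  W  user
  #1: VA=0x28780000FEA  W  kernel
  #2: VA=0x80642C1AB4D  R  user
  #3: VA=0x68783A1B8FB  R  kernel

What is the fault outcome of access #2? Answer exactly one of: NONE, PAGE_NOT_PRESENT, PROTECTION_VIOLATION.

Walk each access:
#0 VA=0x18380A0E032 (w,user):
  lvl0: tbl 0x2E, slot 3 ⇒ 0x31007 (P1/RW1/US1/PS0)
  lvl1: tbl 0x31, slot 14 ⇒ 0x34007 (P1/RW1/US1/PS0)
  lvl2: tbl 0x34, slot 5 ⇒ 0x37007 (P1/RW1/US1/PS0)
  lvl3: tbl 0x37, slot 14 ⇒ 0x39007 (P1/RW1/US1/PS0)
  ✓ 0x39032  — 4 lookups
#1 VA=0x28780000FEA (w,kernel):
  lvl0: tbl 0x2E, slot 5 ⇒ 0x3C007 (P1/RW1/US1/PS0)
  lvl1: tbl 0x3C, slot 30 ⇒ 0x33002 (P0/RW1/US0/PS0)
  ⇒ fault: PAGE_NOT_PRESENT  — 2 lookups
#2 VA=0x80642C1AB4D (r,user):
  lvl0: tbl 0x2E, slot 16 ⇒ 0x3D007 (P1/RW1/US1/PS0)
  lvl1: tbl 0x3D, slot 25 ⇒ 0x41007 (P1/RW1/US1/PS0)
  lvl2: tbl 0x41, slot 22 ⇒ 0x45007 (P1/RW1/US1/PS0)
  lvl3: tbl 0x45, slot 26 ⇒ 0x46003 (P1/RW1/US0/PS0)
  ⇒ fault: PROTECTION_VIOLATION  — 4 lookups
#3 VA=0x68783A1B8FB (r,kernel):
  lvl0: tbl 0x2E, slot 13 ⇒ 0x49007 (P1/RW1/US1/PS0)
  lvl1: tbl 0x49, slot 30 ⇒ 0x4D007 (P1/RW1/US1/PS0)
  lvl2: tbl 0x4D, slot 29 ⇒ 0x51007 (P1/RW1/US1/PS0)
  lvl3: tbl 0x51, slot 27 ⇒ 0x53007 (P1/RW1/US1/PS0)
  ✓ 0x538FB  — 4 lookups

Access #2 fault: PROTECTION_VIOLATION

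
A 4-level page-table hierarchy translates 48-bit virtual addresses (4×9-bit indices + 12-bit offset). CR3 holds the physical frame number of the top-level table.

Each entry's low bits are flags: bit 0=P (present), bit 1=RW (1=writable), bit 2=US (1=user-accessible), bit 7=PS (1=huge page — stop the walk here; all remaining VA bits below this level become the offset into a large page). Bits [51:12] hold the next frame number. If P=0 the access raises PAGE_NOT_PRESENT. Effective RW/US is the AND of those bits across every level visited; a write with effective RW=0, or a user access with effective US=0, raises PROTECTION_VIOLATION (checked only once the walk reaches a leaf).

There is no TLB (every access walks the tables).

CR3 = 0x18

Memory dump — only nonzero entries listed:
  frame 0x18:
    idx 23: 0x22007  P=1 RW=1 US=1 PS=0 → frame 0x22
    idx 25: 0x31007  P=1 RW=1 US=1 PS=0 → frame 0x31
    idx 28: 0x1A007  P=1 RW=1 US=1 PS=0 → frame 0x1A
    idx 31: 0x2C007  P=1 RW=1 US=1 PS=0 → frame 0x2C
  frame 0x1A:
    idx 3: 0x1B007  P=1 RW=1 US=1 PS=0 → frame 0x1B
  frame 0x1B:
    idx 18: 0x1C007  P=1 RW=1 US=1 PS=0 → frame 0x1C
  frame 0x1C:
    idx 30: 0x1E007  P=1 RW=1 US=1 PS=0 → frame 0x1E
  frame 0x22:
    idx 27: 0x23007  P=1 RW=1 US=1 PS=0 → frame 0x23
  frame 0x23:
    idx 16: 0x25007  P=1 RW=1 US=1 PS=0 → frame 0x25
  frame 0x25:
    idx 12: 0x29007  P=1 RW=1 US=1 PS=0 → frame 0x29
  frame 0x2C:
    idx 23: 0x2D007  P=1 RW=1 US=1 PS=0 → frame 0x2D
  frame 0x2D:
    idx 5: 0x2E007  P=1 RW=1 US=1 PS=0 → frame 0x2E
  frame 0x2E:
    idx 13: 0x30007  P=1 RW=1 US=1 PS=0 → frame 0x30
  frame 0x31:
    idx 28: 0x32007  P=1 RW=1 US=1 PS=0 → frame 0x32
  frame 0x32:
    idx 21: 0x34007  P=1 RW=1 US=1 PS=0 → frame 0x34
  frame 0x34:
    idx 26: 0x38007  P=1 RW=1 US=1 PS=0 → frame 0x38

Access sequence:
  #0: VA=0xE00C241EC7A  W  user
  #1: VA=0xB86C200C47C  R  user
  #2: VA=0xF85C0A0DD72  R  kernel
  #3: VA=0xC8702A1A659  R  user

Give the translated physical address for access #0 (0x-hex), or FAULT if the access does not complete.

Walk each access:
#0 VA=0xE00C241EC7A (w,user):
  lvl0: tbl 0x18, slot 28 ⇒ 0x1A007 (P1/RW1/US1/PS0)
  lvl1: tbl 0x1A, slot 3 ⇒ 0x1B007 (P1/RW1/US1/PS0)
  lvl2: tbl 0x1B, slot 18 ⇒ 0x1C007 (P1/RW1/US1/PS0)
  lvl3: tbl 0x1C, slot 30 ⇒ 0x1E007 (P1/RW1/US1/PS0)
  ⇒ phys 0x1EC7A  [4 reads]
#1 VA=0xB86C200C47C (r,user):
  lvl0: tbl 0x18, slot 23 ⇒ 0x22007 (P1/RW1/US1/PS0)
  lvl1: tbl 0x22, slot 27 ⇒ 0x23007 (P1/RW1/US1/PS0)
  lvl2: tbl 0x23, slot 16 ⇒ 0x25007 (P1/RW1/US1/PS0)
  lvl3: tbl 0x25, slot 12 ⇒ 0x29007 (P1/RW1/US1/PS0)
  ⇒ phys 0x2947C  [4 reads]
#2 VA=0xF85C0A0DD72 (r,kernel):
  lvl0: tbl 0x18, slot 31 ⇒ 0x2C007 (P1/RW1/US1/PS0)
  lvl1: tbl 0x2C, slot 23 ⇒ 0x2D007 (P1/RW1/US1/PS0)
  lvl2: tbl 0x2D, slot 5 ⇒ 0x2E007 (P1/RW1/US1/PS0)
  lvl3: tbl 0x2E, slot 13 ⇒ 0x30007 (P1/RW1/US1/PS0)
  ⇒ phys 0x30D72  [4 reads]
#3 VA=0xC8702A1A659 (r,user):
  lvl0: tbl 0x18, slot 25 ⇒ 0x31007 (P1/RW1/US1/PS0)
  lvl1: tbl 0x31, slot 28 ⇒ 0x32007 (P1/RW1/US1/PS0)
  lvl2: tbl 0x32, slot 21 ⇒ 0x34007 (P1/RW1/US1/PS0)
  lvl3: tbl 0x34, slot 26 ⇒ 0x38007 (P1/RW1/US1/PS0)
  ⇒ phys 0x38659  [4 reads]

Access #0 PA: 0x1EC7A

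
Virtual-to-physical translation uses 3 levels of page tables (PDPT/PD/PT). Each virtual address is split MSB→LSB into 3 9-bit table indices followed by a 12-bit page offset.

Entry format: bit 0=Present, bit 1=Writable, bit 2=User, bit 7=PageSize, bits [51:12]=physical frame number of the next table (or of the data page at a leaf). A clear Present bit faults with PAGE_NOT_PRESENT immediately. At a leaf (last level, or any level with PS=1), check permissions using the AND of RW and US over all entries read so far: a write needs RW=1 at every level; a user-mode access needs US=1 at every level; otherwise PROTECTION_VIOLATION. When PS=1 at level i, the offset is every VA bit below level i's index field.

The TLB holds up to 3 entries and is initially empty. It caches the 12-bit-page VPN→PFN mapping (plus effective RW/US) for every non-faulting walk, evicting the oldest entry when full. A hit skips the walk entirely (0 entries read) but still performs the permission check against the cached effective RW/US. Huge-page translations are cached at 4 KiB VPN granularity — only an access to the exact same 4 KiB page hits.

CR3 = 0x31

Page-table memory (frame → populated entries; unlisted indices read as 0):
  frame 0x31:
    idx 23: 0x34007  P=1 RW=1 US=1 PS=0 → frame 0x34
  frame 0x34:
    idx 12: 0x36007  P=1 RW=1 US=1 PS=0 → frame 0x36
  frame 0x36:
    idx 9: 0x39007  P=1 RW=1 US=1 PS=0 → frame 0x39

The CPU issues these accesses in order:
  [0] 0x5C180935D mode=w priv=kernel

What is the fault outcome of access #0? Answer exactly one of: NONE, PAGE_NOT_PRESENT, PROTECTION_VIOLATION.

Per-access translation:
#0 VA=0x5C180935D (w,kernel):
  [0] read 0x31 idx=23: raw=0x34007 flags P=1 W=1 U=1 S=0
  [1] read 0x34 idx=12: raw=0x36007 flags P=1 W=1 U=1 S=0
  [2] read 0x36 idx=9: raw=0x39007 flags P=1 W=1 U=1 S=0
  ⇒ phys 0x3935D  [3 reads]

Access #0 fault: NONE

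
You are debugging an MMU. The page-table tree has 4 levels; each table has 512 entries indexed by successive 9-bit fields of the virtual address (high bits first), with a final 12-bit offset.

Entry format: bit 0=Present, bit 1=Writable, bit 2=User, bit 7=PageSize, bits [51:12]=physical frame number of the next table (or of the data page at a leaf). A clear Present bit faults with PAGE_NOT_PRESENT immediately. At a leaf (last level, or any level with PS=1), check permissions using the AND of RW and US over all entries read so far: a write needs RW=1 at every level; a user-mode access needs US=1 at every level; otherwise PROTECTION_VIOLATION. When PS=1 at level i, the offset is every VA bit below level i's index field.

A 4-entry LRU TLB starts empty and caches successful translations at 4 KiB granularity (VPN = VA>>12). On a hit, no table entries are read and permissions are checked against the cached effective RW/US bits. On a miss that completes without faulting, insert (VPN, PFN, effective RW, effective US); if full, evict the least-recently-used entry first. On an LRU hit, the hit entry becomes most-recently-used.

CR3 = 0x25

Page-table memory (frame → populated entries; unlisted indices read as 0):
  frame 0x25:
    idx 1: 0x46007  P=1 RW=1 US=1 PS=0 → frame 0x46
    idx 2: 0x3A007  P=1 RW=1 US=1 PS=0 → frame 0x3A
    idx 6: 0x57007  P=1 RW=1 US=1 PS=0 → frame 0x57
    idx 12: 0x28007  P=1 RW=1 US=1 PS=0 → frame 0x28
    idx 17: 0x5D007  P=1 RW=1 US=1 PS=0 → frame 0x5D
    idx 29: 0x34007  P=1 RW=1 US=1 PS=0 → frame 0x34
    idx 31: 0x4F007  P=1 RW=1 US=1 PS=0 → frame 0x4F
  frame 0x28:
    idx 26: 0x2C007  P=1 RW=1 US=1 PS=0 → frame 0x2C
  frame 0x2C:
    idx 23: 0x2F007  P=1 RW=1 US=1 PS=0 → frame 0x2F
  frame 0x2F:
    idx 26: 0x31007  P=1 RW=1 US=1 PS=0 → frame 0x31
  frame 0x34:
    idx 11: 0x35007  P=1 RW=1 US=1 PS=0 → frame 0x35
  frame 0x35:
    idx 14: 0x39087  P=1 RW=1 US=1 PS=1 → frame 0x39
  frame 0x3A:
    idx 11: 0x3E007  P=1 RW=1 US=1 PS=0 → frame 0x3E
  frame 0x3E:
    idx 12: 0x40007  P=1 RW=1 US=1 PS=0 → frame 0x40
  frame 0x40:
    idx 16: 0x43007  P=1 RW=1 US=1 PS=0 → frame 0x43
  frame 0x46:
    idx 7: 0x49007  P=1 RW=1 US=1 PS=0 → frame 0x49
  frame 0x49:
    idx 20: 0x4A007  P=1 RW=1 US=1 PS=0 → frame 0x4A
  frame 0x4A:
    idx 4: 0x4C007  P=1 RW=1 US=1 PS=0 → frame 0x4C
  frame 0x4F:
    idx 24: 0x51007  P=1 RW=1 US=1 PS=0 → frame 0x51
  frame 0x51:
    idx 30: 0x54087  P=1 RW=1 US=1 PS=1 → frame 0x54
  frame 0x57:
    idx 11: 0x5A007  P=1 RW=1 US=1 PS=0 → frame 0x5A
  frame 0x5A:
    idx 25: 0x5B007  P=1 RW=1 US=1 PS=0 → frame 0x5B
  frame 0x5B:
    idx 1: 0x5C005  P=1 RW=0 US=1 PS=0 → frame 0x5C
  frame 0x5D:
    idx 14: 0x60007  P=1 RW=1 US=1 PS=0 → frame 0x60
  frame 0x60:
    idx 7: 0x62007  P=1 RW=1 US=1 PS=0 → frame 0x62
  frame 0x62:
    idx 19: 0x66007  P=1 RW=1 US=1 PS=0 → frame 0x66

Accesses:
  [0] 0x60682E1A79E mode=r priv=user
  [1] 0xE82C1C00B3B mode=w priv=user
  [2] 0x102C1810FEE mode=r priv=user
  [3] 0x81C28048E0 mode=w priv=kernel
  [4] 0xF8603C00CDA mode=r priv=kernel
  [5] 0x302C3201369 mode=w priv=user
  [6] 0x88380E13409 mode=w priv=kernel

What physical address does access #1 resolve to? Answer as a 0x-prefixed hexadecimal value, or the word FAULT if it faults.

Walk each access:
#0 VA=0x60682E1A79E (r,user):
  L0 @0x25[12] → 0x28007  P=1,RW=1,US=1,PS=0
  L1 @0x28[26] → 0x2C007  P=1,RW=1,US=1,PS=0
  L2 @0x2C[23] → 0x2F007  P=1,RW=1,US=1,PS=0
  L3 @0x2F[26] → 0x31007  P=1,RW=1,US=1,PS=0
  ⇒ phys 0x3179E  [4 reads]
#1 VA=0xE82C1C00B3B (w,user):
  L0 @0x25[29] → 0x34007  P=1,RW=1,US=1,PS=0
  L1 @0x34[11] → 0x35007  P=1,RW=1,US=1,PS=0
  L2 @0x35[14] → 0x39087  P=1,RW=1,US=1,PS=1
  ⇒ phys 0x39B3B (huge @L2)  [3 reads]
#2 VA=0x102C1810FEE (r,user):
  L0 @0x25[2] → 0x3A007  P=1,RW=1,US=1,PS=0
  L1 @0x3A[11] → 0x3E007  P=1,RW=1,US=1,PS=0
  L2 @0x3E[12] → 0x40007  P=1,RW=1,US=1,PS=0
  L3 @0x40[16] → 0x43007  P=1,RW=1,US=1,PS=0
  ⇒ phys 0x43FEE  [4 reads]
#3 VA=0x81C28048E0 (w,kernel):
  L0 @0x25[1] → 0x46007  P=1,RW=1,US=1,PS=0
  L1 @0x46[7] → 0x49007  P=1,RW=1,US=1,PS=0
  L2 @0x49[20] → 0x4A007  P=1,RW=1,US=1,PS=0
  L3 @0x4A[4] → 0x4C007  P=1,RW=1,US=1,PS=0
  ⇒ phys 0x4C8E0  [4 reads]
#4 VA=0xF8603C00CDA (r,kernel):
  L0 @0x25[31] → 0x4F007  P=1,RW=1,US=1,PS=0
  L1 @0x4F[24] → 0x51007  P=1,RW=1,US=1,PS=0
  L2 @0x51[30] → 0x54087  P=1,RW=1,US=1,PS=1
  ⇒ phys 0x54CDA (huge @L2)  [3 reads]
#5 VA=0x302C3201369 (w,user):
  L0 @0x25[6] → 0x57007  P=1,RW=1,US=1,PS=0
  L1 @0x57[11] → 0x5A007  P=1,RW=1,US=1,PS=0
  L2 @0x5A[25] → 0x5B007  P=1,RW=1,US=1,PS=0
  L3 @0x5B[1] → 0x5C005  P=1,RW=0,US=1,PS=0
  ⇒ fault: PROTECTION_VIOLATION  — 4 lookups
#6 VA=0x88380E13409 (w,kernel):
  L0 @0x25[17] → 0x5D007  P=1,RW=1,US=1,PS=0
  L1 @0x5D[14] → 0x60007  P=1,RW=1,US=1,PS=0
  L2 @0x60[7] → 0x62007  P=1,RW=1,US=1,PS=0
  L3 @0x62[19] → 0x66007  P=1,RW=1,US=1,PS=0
  ⇒ phys 0x66409  [4 reads]

Access #1 PA: 0x39B3B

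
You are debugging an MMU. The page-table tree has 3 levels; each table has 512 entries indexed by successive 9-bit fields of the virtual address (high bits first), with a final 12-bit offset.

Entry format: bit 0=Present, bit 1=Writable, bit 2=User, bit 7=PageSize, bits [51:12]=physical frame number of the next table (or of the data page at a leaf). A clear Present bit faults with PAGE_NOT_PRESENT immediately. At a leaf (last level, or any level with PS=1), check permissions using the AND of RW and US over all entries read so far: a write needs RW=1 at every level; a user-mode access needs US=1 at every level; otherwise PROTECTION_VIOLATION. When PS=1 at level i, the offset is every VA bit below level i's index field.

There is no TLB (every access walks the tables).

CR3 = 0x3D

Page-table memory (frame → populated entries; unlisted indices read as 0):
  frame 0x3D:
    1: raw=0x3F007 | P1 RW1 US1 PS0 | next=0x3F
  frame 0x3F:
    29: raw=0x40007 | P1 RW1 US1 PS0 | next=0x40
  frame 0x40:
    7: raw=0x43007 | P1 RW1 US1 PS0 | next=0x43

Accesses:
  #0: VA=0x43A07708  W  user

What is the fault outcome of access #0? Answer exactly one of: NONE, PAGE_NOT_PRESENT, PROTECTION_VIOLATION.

Trace:
#0 VA=0x43A07708 (w,user):
  L0: frame=0x3D idx=1 entry=0x3F007 [P=1 RW=1 US=1 PS=0]
  L1: frame=0x3F idx=29 entry=0x40007 [P=1 RW=1 US=1 PS=0]
  L2: frame=0x40 idx=7 entry=0x43007 [P=1 RW=1 US=1 PS=0]
  ⇒ phys 0x43708  [3 reads]

Access #0 fault: NONE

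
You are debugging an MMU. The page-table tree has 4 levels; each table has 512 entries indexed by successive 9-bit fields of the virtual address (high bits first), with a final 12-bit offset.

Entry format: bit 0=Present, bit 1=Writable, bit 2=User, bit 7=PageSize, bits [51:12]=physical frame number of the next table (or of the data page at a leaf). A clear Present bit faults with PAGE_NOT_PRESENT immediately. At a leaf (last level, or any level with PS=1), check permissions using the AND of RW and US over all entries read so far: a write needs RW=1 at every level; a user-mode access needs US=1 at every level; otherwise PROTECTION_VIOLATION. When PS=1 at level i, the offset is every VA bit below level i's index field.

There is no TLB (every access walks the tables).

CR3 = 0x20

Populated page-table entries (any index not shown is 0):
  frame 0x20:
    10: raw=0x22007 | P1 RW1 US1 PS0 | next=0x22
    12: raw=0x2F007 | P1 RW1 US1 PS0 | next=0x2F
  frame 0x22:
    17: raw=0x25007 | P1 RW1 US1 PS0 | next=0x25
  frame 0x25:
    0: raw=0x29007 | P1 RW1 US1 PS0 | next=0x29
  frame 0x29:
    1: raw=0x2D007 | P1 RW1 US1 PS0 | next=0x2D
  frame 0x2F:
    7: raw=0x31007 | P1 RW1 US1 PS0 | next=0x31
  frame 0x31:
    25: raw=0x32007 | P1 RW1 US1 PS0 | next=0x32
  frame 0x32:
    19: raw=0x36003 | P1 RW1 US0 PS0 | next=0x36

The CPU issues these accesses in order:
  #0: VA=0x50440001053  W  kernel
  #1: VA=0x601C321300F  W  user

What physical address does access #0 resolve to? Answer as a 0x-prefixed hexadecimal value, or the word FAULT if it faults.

Per-access translation:
#0 VA=0x50440001053 (w,kernel):
  lvl0: tbl 0x20, slot 10 ⇒ 0x22007 (P1/RW1/US1/PS0)
  lvl1: tbl 0x22, slot 17 ⇒ 0x25007 (P1/RW1/US1/PS0)
  lvl2: tbl 0x25, slot 0 ⇒ 0x29007 (P1/RW1/US1/PS0)
  lvl3: tbl 0x29, slot 1 ⇒ 0x2D007 (P1/RW1/US1/PS0)
  → PA=0x2D053  (4 entries read)
#1 VA=0x601C321300F (w,user):
  lvl0: tbl 0x20, slot 12 ⇒ 0x2F007 (P1/RW1/US1/PS0)
  lvl1: tbl 0x2F, slot 7 ⇒ 0x31007 (P1/RW1/US1/PS0)
  lvl2: tbl 0x31, slot 25 ⇒ 0x32007 (P1/RW1/US1/PS0)
  lvl3: tbl 0x32, slot 19 ⇒ 0x36003 (P1/RW1/US0/PS0)
  ✗ PROTECTION_VIOLATION  [4 reads]

Access #0 PA: 0x2D053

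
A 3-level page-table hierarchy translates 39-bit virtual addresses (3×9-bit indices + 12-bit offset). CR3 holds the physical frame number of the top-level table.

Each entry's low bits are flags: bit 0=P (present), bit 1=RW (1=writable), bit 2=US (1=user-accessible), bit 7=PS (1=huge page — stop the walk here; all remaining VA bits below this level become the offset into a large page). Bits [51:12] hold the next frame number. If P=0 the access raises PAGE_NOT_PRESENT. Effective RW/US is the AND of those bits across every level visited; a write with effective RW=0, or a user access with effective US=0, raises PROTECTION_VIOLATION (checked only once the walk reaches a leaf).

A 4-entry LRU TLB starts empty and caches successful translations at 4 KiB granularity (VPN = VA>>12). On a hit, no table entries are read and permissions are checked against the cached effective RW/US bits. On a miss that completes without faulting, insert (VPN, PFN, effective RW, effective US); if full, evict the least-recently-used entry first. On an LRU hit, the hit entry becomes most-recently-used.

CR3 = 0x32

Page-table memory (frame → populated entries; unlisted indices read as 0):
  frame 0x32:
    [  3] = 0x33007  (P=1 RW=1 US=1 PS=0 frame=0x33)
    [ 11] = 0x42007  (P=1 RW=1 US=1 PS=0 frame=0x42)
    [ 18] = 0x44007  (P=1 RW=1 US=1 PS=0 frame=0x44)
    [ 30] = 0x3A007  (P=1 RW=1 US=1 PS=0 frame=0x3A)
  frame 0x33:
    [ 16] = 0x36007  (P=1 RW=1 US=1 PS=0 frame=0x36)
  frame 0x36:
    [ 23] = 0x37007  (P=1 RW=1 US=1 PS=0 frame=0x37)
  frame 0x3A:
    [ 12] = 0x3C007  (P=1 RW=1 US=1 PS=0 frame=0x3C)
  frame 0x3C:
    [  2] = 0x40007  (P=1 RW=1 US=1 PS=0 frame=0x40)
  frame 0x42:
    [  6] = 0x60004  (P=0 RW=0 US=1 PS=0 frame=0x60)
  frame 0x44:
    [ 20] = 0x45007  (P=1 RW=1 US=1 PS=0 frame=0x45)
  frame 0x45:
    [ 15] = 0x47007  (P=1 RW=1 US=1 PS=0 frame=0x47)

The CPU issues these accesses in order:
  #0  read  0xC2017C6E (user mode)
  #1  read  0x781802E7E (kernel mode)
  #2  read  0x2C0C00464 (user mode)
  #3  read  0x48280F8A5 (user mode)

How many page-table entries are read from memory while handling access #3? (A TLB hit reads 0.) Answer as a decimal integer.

Walk each access:
#0 VA=0xC2017C6E (r,user):
  L0: frame=0x32 idx=3 entry=0x33007 [P=1 RW=1 US=1 PS=0]
  L1: frame=0x33 idx=16 entry=0x36007 [P=1 RW=1 US=1 PS=0]
  L2: frame=0x36 idx=23 entry=0x37007 [P=1 RW=1 US=1 PS=0]
  ✓ 0x37C6E  — 3 lookups
#1 VA=0x781802E7E (r,kernel):
  L0: frame=0x32 idx=30 entry=0x3A007 [P=1 RW=1 US=1 PS=0]
  L1: frame=0x3A idx=12 entry=0x3C007 [P=1 RW=1 US=1 PS=0]
  L2: frame=0x3C idx=2 entry=0x40007 [P=1 RW=1 US=1 PS=0]
  ✓ 0x40E7E  — 3 lookups
#2 VA=0x2C0C00464 (r,user):
  L0: frame=0x32 idx=11 entry=0x42007 [P=1 RW=1 US=1 PS=0]
  L1: frame=0x42 idx=6 entry=0x60004 [P=0 RW=0 US=1 PS=0]
  ✗ PAGE_NOT_PRESENT  [2 reads]
#3 VA=0x48280F8A5 (r,user):
  L0: frame=0x32 idx=18 entry=0x44007 [P=1 RW=1 US=1 PS=0]
  L1: frame=0x44 idx=20 entry=0x45007 [P=1 RW=1 US=1 PS=0]
  L2: frame=0x45 idx=15 entry=0x47007 [P=1 RW=1 US=1 PS=0]
  ✓ 0x478A5  — 3 lookups

Entries read for #3: 3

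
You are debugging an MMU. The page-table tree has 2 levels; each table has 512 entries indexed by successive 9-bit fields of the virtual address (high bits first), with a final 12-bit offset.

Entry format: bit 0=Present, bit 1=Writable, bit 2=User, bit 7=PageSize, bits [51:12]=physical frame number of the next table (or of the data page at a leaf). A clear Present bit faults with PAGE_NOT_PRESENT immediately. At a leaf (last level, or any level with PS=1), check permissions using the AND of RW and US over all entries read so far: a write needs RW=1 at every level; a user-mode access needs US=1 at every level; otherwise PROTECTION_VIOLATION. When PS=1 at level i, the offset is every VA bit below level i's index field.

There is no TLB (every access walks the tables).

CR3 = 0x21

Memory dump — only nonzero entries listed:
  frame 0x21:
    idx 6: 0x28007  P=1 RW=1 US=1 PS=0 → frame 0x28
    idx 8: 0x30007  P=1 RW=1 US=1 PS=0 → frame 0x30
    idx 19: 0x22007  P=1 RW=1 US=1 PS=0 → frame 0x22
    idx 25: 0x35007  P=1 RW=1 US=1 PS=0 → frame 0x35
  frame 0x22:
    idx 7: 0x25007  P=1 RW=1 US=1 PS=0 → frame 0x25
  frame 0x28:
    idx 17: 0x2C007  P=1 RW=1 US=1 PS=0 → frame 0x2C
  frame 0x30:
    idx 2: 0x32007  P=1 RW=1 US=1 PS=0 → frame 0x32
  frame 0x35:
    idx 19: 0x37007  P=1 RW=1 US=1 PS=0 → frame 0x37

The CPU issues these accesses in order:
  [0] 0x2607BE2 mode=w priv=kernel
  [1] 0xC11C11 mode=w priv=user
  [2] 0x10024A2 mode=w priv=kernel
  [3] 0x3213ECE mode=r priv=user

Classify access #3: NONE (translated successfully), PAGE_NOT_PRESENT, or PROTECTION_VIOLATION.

Per-access translation:
#0 VA=0x2607BE2 (w,kernel):
  [0] read 0x21 idx=19: raw=0x22007 flags P=1 W=1 U=1 S=0
  [1] read 0x22 idx=7: raw=0x25007 flags P=1 W=1 U=1 S=0
  → PA=0x25BE2  (2 entries read)
#1 VA=0xC11C11 (w,user):
  [0] read 0x21 idx=6: raw=0x28007 flags P=1 W=1 U=1 S=0
  [1] read 0x28 idx=17: raw=0x2C007 flags P=1 W=1 U=1 S=0
  → PA=0x2CC11  (2 entries read)
#2 VA=0x10024A2 (w,kernel):
  [0] read 0x21 idx=8: raw=0x30007 flags P=1 W=1 U=1 S=0
  [1] read 0x30 idx=2: raw=0x32007 flags P=1 W=1 U=1 S=0
  → PA=0x324A2  (2 entries read)
#3 VA=0x3213ECE (r,user):
  [0] read 0x21 idx=25: raw=0x35007 flags P=1 W=1 U=1 S=0
  [1] read 0x35 idx=19: raw=0x37007 flags P=1 W=1 U=1 S=0
  → PA=0x37ECE  (2 entries read)

Access #3 fault: NONE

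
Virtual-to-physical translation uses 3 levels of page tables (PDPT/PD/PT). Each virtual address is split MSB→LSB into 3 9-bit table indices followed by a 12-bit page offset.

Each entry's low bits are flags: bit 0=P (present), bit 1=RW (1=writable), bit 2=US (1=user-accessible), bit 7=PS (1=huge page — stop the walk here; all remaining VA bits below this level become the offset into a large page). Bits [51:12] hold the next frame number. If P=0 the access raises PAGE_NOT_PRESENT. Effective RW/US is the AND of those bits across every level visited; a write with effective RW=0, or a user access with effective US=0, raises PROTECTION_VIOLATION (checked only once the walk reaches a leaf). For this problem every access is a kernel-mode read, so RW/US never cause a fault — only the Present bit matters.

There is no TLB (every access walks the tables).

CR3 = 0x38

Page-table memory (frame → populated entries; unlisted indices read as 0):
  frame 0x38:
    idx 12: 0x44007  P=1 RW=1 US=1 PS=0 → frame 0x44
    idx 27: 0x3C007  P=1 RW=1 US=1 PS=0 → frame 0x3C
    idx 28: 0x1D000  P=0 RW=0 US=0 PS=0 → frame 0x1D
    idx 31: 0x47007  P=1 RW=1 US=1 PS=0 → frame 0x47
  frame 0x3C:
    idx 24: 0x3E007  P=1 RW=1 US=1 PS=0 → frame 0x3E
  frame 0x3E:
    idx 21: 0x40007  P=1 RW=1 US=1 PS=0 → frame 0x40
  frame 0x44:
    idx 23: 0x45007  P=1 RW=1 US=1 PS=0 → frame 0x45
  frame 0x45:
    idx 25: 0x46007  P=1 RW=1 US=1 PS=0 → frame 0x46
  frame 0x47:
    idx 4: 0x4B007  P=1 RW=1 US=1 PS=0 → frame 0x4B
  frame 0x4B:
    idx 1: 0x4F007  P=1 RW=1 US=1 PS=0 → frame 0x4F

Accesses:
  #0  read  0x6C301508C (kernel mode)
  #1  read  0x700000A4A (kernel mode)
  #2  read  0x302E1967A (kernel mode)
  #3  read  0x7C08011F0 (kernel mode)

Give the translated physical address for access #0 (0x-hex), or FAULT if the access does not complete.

Per-access translation:
#0 VA=0x6C301508C (r,kernel):
  L0: frame=0x38 idx=27 entry=0x3C007 [P=1 RW=1 US=1 PS=0]
  L1: frame=0x3C idx=24 entry=0x3E007 [P=1 RW=1 US=1 PS=0]
  L2: frame=0x3E idx=21 entry=0x40007 [P=1 RW=1 US=1 PS=0]
  ✓ 0x4008C  — 3 lookups
#1 VA=0x700000A4A (r,kernel):
  L0: frame=0x38 idx=28 entry=0x1D000 [P=0 RW=0 US=0 PS=0]
  → PAGE_NOT_PRESENT  (1 entries read)
#2 VA=0x302E1967A (r,kernel):
  L0: frame=0x38 idx=12 entry=0x44007 [P=1 RW=1 US=1 PS=0]
  L1: frame=0x44 idx=23 entry=0x45007 [P=1 RW=1 US=1 PS=0]
  L2: frame=0x45 idx=25 entry=0x46007 [P=1 RW=1 US=1 PS=0]
  ✓ 0x4667A  — 3 lookups
#3 VA=0x7C08011F0 (r,kernel):
  L0: frame=0x38 idx=31 entry=0x47007 [P=1 RW=1 US=1 PS=0]
  L1: frame=0x47 idx=4 entry=0x4B007 [P=1 RW=1 US=1 PS=0]
  L2: frame=0x4B idx=1 entry=0x4F007 [P=1 RW=1 US=1 PS=0]
  ✓ 0x4F1F0  — 3 lookups

Access #0 PA: 0x4008C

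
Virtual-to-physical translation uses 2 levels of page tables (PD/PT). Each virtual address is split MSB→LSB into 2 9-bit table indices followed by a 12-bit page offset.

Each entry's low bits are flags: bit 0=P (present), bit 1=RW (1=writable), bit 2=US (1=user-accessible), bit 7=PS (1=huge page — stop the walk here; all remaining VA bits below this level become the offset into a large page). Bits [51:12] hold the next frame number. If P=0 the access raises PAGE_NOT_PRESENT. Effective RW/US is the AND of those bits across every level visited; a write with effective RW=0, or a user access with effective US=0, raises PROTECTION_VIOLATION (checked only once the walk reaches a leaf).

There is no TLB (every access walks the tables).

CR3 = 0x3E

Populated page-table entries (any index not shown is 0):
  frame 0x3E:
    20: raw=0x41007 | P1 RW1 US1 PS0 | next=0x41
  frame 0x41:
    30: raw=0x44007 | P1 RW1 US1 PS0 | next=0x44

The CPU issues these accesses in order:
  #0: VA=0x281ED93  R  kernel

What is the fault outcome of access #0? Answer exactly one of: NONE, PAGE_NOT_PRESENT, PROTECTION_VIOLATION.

Walk each access:
#0 VA=0x281ED93 (r,kernel):
  lvl0: tbl 0x3E, slot 20 ⇒ 0x41007 (P1/RW1/US1/PS0)
  lvl1: tbl 0x41, slot 30 ⇒ 0x44007 (P1/RW1/US1/PS0)
  ⇒ phys 0x44D93  [2 reads]

Access #0 fault: NONE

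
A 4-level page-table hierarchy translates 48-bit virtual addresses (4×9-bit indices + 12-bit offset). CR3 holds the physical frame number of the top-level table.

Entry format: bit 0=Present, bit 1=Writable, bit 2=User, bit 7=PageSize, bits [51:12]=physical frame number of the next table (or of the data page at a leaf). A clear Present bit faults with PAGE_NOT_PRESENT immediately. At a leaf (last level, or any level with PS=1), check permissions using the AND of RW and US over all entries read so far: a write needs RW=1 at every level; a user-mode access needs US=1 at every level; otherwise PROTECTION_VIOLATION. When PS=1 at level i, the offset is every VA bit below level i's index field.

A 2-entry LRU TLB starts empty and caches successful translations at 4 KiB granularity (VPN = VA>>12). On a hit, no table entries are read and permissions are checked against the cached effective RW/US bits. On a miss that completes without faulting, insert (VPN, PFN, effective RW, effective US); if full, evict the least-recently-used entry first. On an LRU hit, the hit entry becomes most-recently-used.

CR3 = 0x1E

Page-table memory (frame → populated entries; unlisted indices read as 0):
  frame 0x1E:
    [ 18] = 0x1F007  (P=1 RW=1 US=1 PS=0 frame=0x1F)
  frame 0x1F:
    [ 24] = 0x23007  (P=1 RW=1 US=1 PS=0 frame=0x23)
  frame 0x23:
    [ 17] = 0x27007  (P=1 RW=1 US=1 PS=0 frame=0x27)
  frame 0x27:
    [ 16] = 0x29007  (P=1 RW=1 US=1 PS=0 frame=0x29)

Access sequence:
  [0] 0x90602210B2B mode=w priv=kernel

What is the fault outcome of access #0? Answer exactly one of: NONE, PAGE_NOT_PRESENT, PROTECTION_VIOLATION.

Walk each access:
#0 VA=0x90602210B2B (w,kernel):
  L0 @0x1E[18] → 0x1F007  P=1,RW=1,US=1,PS=0
  L1 @0x1F[24] → 0x23007  P=1,RW=1,US=1,PS=0
  L2 @0x23[17] → 0x27007  P=1,RW=1,US=1,PS=0
  L3 @0x27[16] → 0x29007  P=1,RW=1,US=1,PS=0
  ⇒ phys 0x29B2B  [4 reads]

Access #0 fault: NONE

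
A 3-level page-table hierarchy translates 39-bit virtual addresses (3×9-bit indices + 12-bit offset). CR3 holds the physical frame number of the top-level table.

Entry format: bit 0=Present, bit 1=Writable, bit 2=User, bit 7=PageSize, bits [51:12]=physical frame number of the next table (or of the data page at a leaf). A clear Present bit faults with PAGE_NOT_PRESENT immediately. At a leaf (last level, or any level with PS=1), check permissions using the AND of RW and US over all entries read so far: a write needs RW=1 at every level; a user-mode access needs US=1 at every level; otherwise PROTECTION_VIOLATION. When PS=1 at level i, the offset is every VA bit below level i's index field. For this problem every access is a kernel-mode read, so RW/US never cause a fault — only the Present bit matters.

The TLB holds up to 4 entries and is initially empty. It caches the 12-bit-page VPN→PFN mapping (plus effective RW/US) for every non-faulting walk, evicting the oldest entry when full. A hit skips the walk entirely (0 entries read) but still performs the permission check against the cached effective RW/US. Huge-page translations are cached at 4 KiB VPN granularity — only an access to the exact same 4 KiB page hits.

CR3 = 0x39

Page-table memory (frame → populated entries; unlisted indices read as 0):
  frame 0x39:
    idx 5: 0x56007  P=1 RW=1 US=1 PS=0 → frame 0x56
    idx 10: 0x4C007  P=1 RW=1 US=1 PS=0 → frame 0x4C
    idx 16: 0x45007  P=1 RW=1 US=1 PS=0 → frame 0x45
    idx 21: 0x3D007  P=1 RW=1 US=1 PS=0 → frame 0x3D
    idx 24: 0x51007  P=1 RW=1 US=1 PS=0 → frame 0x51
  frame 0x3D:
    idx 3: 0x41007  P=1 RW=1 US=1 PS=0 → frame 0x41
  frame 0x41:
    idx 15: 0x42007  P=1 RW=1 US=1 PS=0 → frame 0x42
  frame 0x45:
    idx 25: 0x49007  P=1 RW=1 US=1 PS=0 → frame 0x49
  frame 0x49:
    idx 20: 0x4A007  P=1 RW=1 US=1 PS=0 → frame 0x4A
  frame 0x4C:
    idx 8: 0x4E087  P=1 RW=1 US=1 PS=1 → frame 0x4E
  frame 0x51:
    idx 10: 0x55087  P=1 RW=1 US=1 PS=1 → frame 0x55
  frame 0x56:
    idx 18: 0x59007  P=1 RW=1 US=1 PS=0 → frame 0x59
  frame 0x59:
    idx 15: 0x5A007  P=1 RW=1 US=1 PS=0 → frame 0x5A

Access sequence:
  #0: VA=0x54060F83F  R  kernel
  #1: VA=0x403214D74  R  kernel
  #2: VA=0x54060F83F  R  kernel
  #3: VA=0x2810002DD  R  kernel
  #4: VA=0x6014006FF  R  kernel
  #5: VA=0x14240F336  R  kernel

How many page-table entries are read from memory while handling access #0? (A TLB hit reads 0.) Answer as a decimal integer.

Per-access translation:
#0 VA=0x54060F83F (r,kernel):
  L0: frame=0x39 idx=21 entry=0x3D007 [P=1 RW=1 US=1 PS=0]
  L1: frame=0x3D idx=3 entry=0x41007 [P=1 RW=1 US=1 PS=0]
  L2: frame=0x41 idx=15 entry=0x42007 [P=1 RW=1 US=1 PS=0]
  → PA=0x4283F  (3 entries read)
#1 VA=0x403214D74 (r,kernel):
  L0: frame=0x39 idx=16 entry=0x45007 [P=1 RW=1 US=1 PS=0]
  L1: frame=0x45 idx=25 entry=0x49007 [P=1 RW=1 US=1 PS=0]
  L2: frame=0x49 idx=20 entry=0x4A007 [P=1 RW=1 US=1 PS=0]
  → PA=0x4AD74  (3 entries read)
#2 VA=0x54060F83F (r,kernel):
  TLB hit vpn=0x54060F → PA=0x4283F
#3 VA=0x2810002DD (r,kernel):
  L0: frame=0x39 idx=10 entry=0x4C007 [P=1 RW=1 US=1 PS=0]
  L1: frame=0x4C idx=8 entry=0x4E087 [P=1 RW=1 US=1 PS=1]
  → PA=0x4E2DD (huge @L1)  (2 entries read)
#4 VA=0x6014006FF (r,kernel):
  L0: frame=0x39 idx=24 entry=0x51007 [P=1 RW=1 US=1 PS=0]
  L1: frame=0x51 idx=10 entry=0x55087 [P=1 RW=1 US=1 PS=1]
  → PA=0x556FF (huge @L1)  (2 entries read)
#5 VA=0x14240F336 (r,kernel):
  L0: frame=0x39 idx=5 entry=0x56007 [P=1 RW=1 US=1 PS=0]
  L1: frame=0x56 idx=18 entry=0x59007 [P=1 RW=1 US=1 PS=0]
  L2: frame=0x59 idx=15 entry=0x5A007 [P=1 RW=1 US=1 PS=0]
  → PA=0x5A336  (3 entries read)

Entries read for #0: 3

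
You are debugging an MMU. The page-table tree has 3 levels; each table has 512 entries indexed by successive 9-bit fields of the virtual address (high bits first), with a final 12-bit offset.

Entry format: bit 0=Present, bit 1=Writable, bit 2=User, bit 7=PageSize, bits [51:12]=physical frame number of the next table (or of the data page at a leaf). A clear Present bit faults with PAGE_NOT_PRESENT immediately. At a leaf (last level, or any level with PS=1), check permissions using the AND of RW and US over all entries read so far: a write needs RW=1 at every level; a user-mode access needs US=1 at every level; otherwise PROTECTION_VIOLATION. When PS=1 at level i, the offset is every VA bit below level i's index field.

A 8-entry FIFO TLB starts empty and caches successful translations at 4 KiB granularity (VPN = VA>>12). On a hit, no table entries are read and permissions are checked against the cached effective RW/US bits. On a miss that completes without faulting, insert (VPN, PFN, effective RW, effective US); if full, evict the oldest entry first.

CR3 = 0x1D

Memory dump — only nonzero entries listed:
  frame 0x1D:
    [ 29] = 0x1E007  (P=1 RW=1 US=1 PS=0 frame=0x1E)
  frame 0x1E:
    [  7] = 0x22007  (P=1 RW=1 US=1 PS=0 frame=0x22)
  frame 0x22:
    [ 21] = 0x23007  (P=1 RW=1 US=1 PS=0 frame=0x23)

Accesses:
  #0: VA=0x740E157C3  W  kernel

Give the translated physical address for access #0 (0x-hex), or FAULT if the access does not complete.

Walk each access:
#0 VA=0x740E157C3 (w,kernel):
  lvl0: tbl 0x1D, slot 29 ⇒ 0x1E007 (P1/RW1/US1/PS0)
  lvl1: tbl 0x1E, slot 7 ⇒ 0x22007 (P1/RW1/US1/PS0)
  lvl2: tbl 0x22, slot 21 ⇒ 0x23007 (P1/RW1/US1/PS0)
  ⇒ phys 0x237C3  [3 reads]

Access #0 PA: 0x237C3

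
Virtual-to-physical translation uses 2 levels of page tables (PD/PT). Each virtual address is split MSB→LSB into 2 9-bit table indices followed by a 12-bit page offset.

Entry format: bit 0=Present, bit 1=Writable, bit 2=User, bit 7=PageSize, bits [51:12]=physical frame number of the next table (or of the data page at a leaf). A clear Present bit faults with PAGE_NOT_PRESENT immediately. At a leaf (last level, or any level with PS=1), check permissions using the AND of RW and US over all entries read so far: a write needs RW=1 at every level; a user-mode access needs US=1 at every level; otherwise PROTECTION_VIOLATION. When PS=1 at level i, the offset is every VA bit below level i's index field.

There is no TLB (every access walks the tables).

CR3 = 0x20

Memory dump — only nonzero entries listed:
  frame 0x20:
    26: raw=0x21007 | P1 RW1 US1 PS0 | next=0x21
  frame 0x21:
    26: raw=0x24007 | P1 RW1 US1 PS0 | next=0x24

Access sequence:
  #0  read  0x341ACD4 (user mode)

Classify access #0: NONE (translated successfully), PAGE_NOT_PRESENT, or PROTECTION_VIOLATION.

Trace:
#0 VA=0x341ACD4 (r,user):
  [0] read 0x20 idx=26: raw=0x21007 flags P=1 W=1 U=1 S=0
  [1] read 0x21 idx=26: raw=0x24007 flags P=1 W=1 U=1 S=0
  ✓ 0x24CD4  — 2 lookups

Access #0 fault: NONE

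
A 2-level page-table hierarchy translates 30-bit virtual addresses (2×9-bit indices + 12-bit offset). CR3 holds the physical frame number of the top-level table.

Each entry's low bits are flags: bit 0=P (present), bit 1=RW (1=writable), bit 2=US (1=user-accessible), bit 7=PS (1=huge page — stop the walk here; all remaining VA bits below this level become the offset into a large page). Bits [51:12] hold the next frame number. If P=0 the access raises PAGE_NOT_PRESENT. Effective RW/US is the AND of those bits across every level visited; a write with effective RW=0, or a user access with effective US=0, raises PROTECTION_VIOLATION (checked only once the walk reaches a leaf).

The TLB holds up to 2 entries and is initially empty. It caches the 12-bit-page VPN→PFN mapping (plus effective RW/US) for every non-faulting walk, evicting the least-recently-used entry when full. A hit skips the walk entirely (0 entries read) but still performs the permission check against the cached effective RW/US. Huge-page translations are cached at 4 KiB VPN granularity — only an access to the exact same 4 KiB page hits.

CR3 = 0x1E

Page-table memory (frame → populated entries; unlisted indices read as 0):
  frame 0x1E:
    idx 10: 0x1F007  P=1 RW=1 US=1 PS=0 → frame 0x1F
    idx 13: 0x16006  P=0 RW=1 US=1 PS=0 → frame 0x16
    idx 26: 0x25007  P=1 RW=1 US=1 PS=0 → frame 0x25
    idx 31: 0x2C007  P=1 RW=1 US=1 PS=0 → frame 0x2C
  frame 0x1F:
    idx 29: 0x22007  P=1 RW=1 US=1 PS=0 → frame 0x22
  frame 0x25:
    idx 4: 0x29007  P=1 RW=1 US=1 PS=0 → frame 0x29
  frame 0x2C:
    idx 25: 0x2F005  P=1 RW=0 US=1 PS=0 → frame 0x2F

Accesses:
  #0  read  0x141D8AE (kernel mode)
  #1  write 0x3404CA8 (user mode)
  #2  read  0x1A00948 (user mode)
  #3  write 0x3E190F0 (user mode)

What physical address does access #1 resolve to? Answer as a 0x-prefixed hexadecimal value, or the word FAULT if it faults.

Per-access translation:
#0 VA=0x141D8AE (r,kernel):
  lvl0: tbl 0x1E, slot 10 ⇒ 0x1F007 (P1/RW1/US1/PS0)
  lvl1: tbl 0x1F, slot 29 ⇒ 0x22007 (P1/RW1/US1/PS0)
  ⇒ phys 0x228AE  [2 reads]
#1 VA=0x3404CA8 (w,user):
  lvl0: tbl 0x1E, slot 26 ⇒ 0x25007 (P1/RW1/US1/PS0)
  lvl1: tbl 0x25, slot 4 ⇒ 0x29007 (P1/RW1/US1/PS0)
  ⇒ phys 0x29CA8  [2 reads]
#2 VA=0x1A00948 (r,user):
  lvl0: tbl 0x1E, slot 13 ⇒ 0x16006 (P0/RW1/US1/PS0)
  → PAGE_NOT_PRESENT  (1 entries read)
#3 VA=0x3E190F0 (w,user):
  lvl0: tbl 0x1E, slot 31 ⇒ 0x2C007 (P1/RW1/US1/PS0)
  lvl1: tbl 0x2C, slot 25 ⇒ 0x2F005 (P1/RW0/US1/PS0)
  → PROTECTION_VIOLATION  (2 entries read)

Access #1 PA: 0x29CA8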